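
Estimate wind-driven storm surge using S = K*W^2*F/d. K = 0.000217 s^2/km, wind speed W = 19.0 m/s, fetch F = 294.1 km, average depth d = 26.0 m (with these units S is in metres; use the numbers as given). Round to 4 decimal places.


S = K * W^2 * F / d
W^2 = 19.0^2 = 361.00
S = 0.000217 * 361.00 * 294.1 / 26.0
Numerator = 0.000217 * 361.00 * 294.1 = 23.038912
S = 23.038912 / 26.0 = 0.8861 m

0.8861


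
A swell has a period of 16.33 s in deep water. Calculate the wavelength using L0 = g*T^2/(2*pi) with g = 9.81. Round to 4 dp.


L0 = g * T^2 / (2 * pi)
L0 = 9.81 * 16.33^2 / (2 * pi)
L0 = 9.81 * 266.6689 / 6.28319
L0 = 2616.0219 / 6.28319
L0 = 416.3528 m

416.3528


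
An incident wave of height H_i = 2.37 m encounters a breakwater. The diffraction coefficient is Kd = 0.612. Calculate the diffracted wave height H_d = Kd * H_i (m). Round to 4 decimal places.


H_d = Kd * H_i
H_d = 0.612 * 2.37
H_d = 1.4504 m

1.4504


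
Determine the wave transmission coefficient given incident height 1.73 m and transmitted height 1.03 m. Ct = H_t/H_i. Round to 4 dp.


Ct = H_t / H_i
Ct = 1.03 / 1.73
Ct = 0.5954

0.5954


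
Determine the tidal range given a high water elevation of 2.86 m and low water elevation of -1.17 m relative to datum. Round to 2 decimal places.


Tidal range = High water - Low water
Tidal range = 2.86 - (-1.17)
Tidal range = 4.03 m

4.03


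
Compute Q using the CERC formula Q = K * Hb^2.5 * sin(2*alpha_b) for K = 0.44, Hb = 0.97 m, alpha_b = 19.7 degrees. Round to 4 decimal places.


Q = K * Hb^2.5 * sin(2 * alpha_b)
Hb^2.5 = 0.97^2.5 = 0.926679
sin(2 * 19.7) = sin(39.4) = 0.634731
Q = 0.44 * 0.926679 * 0.634731
Q = 0.2588 m^3/s

0.2588


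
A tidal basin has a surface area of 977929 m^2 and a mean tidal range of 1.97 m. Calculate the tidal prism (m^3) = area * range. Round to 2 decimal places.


Tidal prism = Area * Tidal range
P = 977929 * 1.97
P = 1926520.13 m^3

1926520.13


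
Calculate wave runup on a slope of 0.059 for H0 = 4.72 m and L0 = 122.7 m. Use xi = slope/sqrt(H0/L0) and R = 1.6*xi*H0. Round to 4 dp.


xi = slope / sqrt(H0/L0)
H0/L0 = 4.72/122.7 = 0.038468
sqrt(0.038468) = 0.196132
xi = 0.059 / 0.196132 = 0.300818
R = 1.6 * xi * H0 = 1.6 * 0.300818 * 4.72
R = 2.2718 m

2.2718


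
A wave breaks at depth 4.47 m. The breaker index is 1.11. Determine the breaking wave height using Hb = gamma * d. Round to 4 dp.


Hb = gamma * d
Hb = 1.11 * 4.47
Hb = 4.9617 m

4.9617


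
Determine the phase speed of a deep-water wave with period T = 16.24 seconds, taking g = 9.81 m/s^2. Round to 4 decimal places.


We use the deep-water celerity formula:
C = g * T / (2 * pi)
C = 9.81 * 16.24 / (2 * 3.14159...)
C = 159.314400 / 6.283185
C = 25.3557 m/s

25.3557


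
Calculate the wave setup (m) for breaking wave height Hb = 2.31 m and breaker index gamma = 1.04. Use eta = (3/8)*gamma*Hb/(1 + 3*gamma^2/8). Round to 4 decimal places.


eta = (3/8) * gamma * Hb / (1 + 3*gamma^2/8)
Numerator = (3/8) * 1.04 * 2.31 = 0.900900
Denominator = 1 + 3*1.04^2/8 = 1 + 0.405600 = 1.405600
eta = 0.900900 / 1.405600
eta = 0.6409 m

0.6409


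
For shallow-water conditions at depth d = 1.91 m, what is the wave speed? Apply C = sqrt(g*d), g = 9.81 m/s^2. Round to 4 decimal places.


Using the shallow-water approximation:
C = sqrt(g * d) = sqrt(9.81 * 1.91)
C = sqrt(18.7371)
C = 4.3286 m/s

4.3286


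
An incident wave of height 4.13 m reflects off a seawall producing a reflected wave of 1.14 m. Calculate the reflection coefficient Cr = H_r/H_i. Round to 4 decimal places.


Cr = H_r / H_i
Cr = 1.14 / 4.13
Cr = 0.2760

0.2760


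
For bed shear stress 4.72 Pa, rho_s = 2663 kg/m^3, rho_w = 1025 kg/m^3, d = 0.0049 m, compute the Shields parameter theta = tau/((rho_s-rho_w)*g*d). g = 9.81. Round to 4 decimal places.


theta = tau / ((rho_s - rho_w) * g * d)
rho_s - rho_w = 2663 - 1025 = 1638
Denominator = 1638 * 9.81 * 0.0049 = 78.737022
theta = 4.72 / 78.737022
theta = 0.0599

0.0599


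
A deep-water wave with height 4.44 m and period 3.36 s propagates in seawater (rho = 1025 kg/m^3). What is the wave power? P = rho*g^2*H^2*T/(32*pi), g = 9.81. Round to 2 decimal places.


P = rho * g^2 * H^2 * T / (32 * pi)
P = 1025 * 9.81^2 * 4.44^2 * 3.36 / (32 * pi)
P = 1025 * 96.2361 * 19.7136 * 3.36 / 100.53096
P = 64993.10 W/m

64993.10


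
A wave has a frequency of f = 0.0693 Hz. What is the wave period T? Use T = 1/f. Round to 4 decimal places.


T = 1 / f
T = 1 / 0.0693
T = 14.4300 s

14.4300


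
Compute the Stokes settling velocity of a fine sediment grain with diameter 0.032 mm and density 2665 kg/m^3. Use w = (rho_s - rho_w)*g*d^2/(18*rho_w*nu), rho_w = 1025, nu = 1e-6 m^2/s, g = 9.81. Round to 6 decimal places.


w = (rho_s - rho_w) * g * d^2 / (18 * rho_w * nu)
d = 0.032 mm = 0.000032 m
rho_s - rho_w = 2665 - 1025 = 1640
Numerator = 1640 * 9.81 * (0.000032)^2 = 0.000016474522
Denominator = 18 * 1025 * 1e-6 = 0.018450
w = 0.000893 m/s

0.000893


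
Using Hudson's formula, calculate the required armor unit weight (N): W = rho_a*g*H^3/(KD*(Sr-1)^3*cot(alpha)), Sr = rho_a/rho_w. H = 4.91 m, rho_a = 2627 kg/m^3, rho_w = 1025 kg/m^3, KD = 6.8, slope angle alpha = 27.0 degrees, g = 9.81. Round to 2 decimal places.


Sr = rho_a / rho_w = 2627 / 1025 = 2.562927
(Sr - 1) = 1.562927
(Sr - 1)^3 = 3.817824
cot(27.0) = 1 / tan(27.0) = 1 / 0.509525 = 1.962611
Numerator = 2627 * 9.81 * 4.91^3 = 3050517.7512
Denominator = 6.8 * 3.817824 * 1.962611 = 50.951734
W = 3050517.7512 / 50.951734
W = 59870.73 N

59870.73


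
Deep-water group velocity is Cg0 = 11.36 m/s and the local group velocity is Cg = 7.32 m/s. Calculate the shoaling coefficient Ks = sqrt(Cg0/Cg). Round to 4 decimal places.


Ks = sqrt(Cg0 / Cg)
Ks = sqrt(11.36 / 7.32)
Ks = sqrt(1.5519)
Ks = 1.2458

1.2458


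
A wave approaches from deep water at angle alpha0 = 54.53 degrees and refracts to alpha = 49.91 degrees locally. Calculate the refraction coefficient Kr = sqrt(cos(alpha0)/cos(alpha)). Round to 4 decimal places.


Kr = sqrt(cos(alpha0) / cos(alpha))
cos(54.53) = 0.580277
cos(49.91) = 0.643990
Kr = sqrt(0.580277 / 0.643990)
Kr = sqrt(0.901064)
Kr = 0.9492

0.9492


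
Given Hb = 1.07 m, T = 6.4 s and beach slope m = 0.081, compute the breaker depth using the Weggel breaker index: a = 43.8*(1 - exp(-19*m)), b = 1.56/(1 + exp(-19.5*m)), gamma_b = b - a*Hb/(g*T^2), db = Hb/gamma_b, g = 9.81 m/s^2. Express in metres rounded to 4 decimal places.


a = 43.8 * (1 - exp(-19 * m))
exp(-19 * 0.081) = exp(-1.5390) = 0.214596
a = 43.8 * (1 - 0.214596) = 34.400713
b = 1.56 / (1 + exp(-19.5 * m))
exp(-19.5 * 0.081) = exp(-1.5795) = 0.206078
b = 1.56 / (1 + 0.206078) = 1.293449
Hb / (g * T^2) = 1.07 / (9.81 * 6.4^2) = 1.07 / 401.8176 = 0.00266290
gamma_b = b - a * Hb/(g*T^2) = 1.293449 - 34.400713 * 0.00266290 = 1.201843
db = Hb / gamma_b = 1.07 / 1.201843
db = 0.8903 m

0.8903


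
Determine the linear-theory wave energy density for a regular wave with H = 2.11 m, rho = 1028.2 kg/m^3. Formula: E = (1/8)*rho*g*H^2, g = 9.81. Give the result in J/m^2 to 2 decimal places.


E = (1/8) * rho * g * H^2
E = (1/8) * 1028.2 * 9.81 * 2.11^2
E = 0.125 * 1028.2 * 9.81 * 4.4521
E = 5613.34 J/m^2

5613.34


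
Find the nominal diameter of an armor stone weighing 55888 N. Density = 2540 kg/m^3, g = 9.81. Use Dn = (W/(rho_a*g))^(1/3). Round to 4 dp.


V = W / (rho_a * g)
V = 55888 / (2540 * 9.81)
V = 55888 / 24917.40
V = 2.242931 m^3
Dn = V^(1/3) = 2.242931^(1/3)
Dn = 1.3090 m

1.3090


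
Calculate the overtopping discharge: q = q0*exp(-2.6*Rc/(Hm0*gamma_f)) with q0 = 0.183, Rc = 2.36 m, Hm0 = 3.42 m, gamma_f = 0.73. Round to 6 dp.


q = q0 * exp(-2.6 * Rc / (Hm0 * gamma_f))
Exponent = -2.6 * 2.36 / (3.42 * 0.73)
= -2.6 * 2.36 / 2.4966
= -2.457743
exp(-2.457743) = 0.085628
q = 0.183 * 0.085628
q = 0.015670 m^3/s/m

0.015670


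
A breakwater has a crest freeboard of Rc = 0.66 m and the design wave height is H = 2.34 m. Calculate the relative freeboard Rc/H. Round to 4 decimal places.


Relative freeboard = Rc / H
= 0.66 / 2.34
= 0.2821

0.2821


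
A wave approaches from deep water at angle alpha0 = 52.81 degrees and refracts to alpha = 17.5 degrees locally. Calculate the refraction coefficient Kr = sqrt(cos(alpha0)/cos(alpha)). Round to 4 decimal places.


Kr = sqrt(cos(alpha0) / cos(alpha))
cos(52.81) = 0.604460
cos(17.5) = 0.953717
Kr = sqrt(0.604460 / 0.953717)
Kr = sqrt(0.633794)
Kr = 0.7961

0.7961


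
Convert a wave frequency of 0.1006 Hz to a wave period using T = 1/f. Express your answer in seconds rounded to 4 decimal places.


T = 1 / f
T = 1 / 0.1006
T = 9.9404 s

9.9404


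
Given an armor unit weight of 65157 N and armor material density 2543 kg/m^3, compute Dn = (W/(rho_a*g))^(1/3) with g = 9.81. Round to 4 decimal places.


V = W / (rho_a * g)
V = 65157 / (2543 * 9.81)
V = 65157 / 24946.83
V = 2.611835 m^3
Dn = V^(1/3) = 2.611835^(1/3)
Dn = 1.3772 m

1.3772


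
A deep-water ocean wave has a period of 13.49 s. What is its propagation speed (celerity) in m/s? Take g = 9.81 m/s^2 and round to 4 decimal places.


We use the deep-water celerity formula:
C = g * T / (2 * pi)
C = 9.81 * 13.49 / (2 * 3.14159...)
C = 132.336900 / 6.283185
C = 21.0621 m/s

21.0621


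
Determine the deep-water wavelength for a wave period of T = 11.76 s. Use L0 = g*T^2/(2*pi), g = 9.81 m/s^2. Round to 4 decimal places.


L0 = g * T^2 / (2 * pi)
L0 = 9.81 * 11.76^2 / (2 * pi)
L0 = 9.81 * 138.2976 / 6.28319
L0 = 1356.6995 / 6.28319
L0 = 215.9254 m

215.9254


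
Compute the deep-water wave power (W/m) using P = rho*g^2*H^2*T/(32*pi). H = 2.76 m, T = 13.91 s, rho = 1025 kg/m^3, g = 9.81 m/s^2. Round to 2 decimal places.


P = rho * g^2 * H^2 * T / (32 * pi)
P = 1025 * 9.81^2 * 2.76^2 * 13.91 / (32 * pi)
P = 1025 * 96.2361 * 7.6176 * 13.91 / 100.53096
P = 103969.83 W/m

103969.83


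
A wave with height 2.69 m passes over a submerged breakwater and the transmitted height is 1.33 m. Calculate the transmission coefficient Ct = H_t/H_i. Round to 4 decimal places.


Ct = H_t / H_i
Ct = 1.33 / 2.69
Ct = 0.4944

0.4944


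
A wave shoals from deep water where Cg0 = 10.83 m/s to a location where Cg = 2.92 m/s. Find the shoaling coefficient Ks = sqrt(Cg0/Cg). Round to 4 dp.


Ks = sqrt(Cg0 / Cg)
Ks = sqrt(10.83 / 2.92)
Ks = sqrt(3.7089)
Ks = 1.9259

1.9259


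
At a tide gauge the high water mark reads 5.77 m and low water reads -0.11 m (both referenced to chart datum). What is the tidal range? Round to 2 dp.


Tidal range = High water - Low water
Tidal range = 5.77 - (-0.11)
Tidal range = 5.88 m

5.88


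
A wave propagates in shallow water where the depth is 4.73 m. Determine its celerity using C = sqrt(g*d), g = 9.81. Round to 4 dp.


Using the shallow-water approximation:
C = sqrt(g * d) = sqrt(9.81 * 4.73)
C = sqrt(46.4013)
C = 6.8118 m/s

6.8118


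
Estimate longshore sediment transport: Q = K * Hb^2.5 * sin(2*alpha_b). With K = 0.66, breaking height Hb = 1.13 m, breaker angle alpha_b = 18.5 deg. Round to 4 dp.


Q = K * Hb^2.5 * sin(2 * alpha_b)
Hb^2.5 = 1.13^2.5 = 1.357363
sin(2 * 18.5) = sin(37.0) = 0.601815
Q = 0.66 * 1.357363 * 0.601815
Q = 0.5391 m^3/s

0.5391


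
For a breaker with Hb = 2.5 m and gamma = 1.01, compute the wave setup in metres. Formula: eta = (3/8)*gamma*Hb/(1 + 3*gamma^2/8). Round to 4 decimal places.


eta = (3/8) * gamma * Hb / (1 + 3*gamma^2/8)
Numerator = (3/8) * 1.01 * 2.5 = 0.946875
Denominator = 1 + 3*1.01^2/8 = 1 + 0.382538 = 1.382538
eta = 0.946875 / 1.382538
eta = 0.6849 m

0.6849


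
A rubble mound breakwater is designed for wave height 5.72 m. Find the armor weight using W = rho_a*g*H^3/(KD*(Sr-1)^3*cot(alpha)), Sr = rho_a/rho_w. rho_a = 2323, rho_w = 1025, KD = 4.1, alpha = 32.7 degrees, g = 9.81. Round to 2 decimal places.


Sr = rho_a / rho_w = 2323 / 1025 = 2.266341
(Sr - 1) = 1.266341
(Sr - 1)^3 = 2.030731
cot(32.7) = 1 / tan(32.7) = 1 / 0.641989 = 1.557660
Numerator = 2323 * 9.81 * 5.72^3 = 4264874.9675
Denominator = 4.1 * 2.030731 * 1.557660 = 12.969076
W = 4264874.9675 / 12.969076
W = 328849.57 N

328849.57


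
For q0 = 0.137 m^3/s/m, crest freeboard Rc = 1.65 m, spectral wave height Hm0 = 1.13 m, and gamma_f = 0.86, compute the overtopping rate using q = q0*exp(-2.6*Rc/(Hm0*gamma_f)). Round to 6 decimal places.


q = q0 * exp(-2.6 * Rc / (Hm0 * gamma_f))
Exponent = -2.6 * 1.65 / (1.13 * 0.86)
= -2.6 * 1.65 / 0.9718
= -4.414489
exp(-4.414489) = 0.012101
q = 0.137 * 0.012101
q = 0.001658 m^3/s/m

0.001658


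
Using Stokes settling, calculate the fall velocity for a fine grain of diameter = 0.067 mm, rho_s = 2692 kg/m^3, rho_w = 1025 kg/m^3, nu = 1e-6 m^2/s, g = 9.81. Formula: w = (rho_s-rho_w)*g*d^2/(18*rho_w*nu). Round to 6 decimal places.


w = (rho_s - rho_w) * g * d^2 / (18 * rho_w * nu)
d = 0.067 mm = 0.000067 m
rho_s - rho_w = 2692 - 1025 = 1667
Numerator = 1667 * 9.81 * (0.000067)^2 = 0.000073409829
Denominator = 18 * 1025 * 1e-6 = 0.018450
w = 0.003979 m/s

0.003979


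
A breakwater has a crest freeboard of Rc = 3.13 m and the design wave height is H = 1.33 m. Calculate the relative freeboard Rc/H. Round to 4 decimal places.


Relative freeboard = Rc / H
= 3.13 / 1.33
= 2.3534

2.3534


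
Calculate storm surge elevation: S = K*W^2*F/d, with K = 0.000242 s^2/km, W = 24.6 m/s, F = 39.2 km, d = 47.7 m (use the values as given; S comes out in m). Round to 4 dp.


S = K * W^2 * F / d
W^2 = 24.6^2 = 605.16
S = 0.000242 * 605.16 * 39.2 / 47.7
Numerator = 0.000242 * 605.16 * 39.2 = 5.740790
S = 5.740790 / 47.7 = 0.1204 m

0.1204


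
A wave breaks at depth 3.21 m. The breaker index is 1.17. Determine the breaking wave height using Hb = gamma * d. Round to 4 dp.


Hb = gamma * d
Hb = 1.17 * 3.21
Hb = 3.7557 m

3.7557


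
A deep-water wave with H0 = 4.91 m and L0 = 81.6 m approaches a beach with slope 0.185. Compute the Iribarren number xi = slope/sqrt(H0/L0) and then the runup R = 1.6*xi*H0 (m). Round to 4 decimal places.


xi = slope / sqrt(H0/L0)
H0/L0 = 4.91/81.6 = 0.060172
sqrt(0.060172) = 0.245299
xi = 0.185 / 0.245299 = 0.754182
R = 1.6 * xi * H0 = 1.6 * 0.754182 * 4.91
R = 5.9249 m

5.9249


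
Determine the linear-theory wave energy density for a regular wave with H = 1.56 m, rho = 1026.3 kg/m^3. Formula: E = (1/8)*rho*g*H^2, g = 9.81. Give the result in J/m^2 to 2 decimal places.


E = (1/8) * rho * g * H^2
E = (1/8) * 1026.3 * 9.81 * 1.56^2
E = 0.125 * 1026.3 * 9.81 * 2.4336
E = 3062.69 J/m^2

3062.69


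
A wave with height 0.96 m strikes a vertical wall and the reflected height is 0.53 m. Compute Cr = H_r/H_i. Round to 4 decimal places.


Cr = H_r / H_i
Cr = 0.53 / 0.96
Cr = 0.5521

0.5521


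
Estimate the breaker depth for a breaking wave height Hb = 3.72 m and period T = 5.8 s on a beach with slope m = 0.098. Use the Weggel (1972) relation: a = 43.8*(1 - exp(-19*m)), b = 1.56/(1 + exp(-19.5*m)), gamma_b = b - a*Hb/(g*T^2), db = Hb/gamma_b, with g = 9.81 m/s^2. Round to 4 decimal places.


a = 43.8 * (1 - exp(-19 * m))
exp(-19 * 0.098) = exp(-1.8620) = 0.155362
a = 43.8 * (1 - 0.155362) = 36.995162
b = 1.56 / (1 + exp(-19.5 * m))
exp(-19.5 * 0.098) = exp(-1.9110) = 0.147932
b = 1.56 / (1 + 0.147932) = 1.358965
Hb / (g * T^2) = 3.72 / (9.81 * 5.8^2) = 3.72 / 330.0084 = 0.01127244
gamma_b = b - a * Hb/(g*T^2) = 1.358965 - 36.995162 * 0.01127244 = 0.941939
db = Hb / gamma_b = 3.72 / 0.941939
db = 3.9493 m

3.9493


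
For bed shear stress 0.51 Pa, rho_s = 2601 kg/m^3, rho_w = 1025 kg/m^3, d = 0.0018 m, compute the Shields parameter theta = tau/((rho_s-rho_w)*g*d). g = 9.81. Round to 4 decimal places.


theta = tau / ((rho_s - rho_w) * g * d)
rho_s - rho_w = 2601 - 1025 = 1576
Denominator = 1576 * 9.81 * 0.0018 = 27.829008
theta = 0.51 / 27.829008
theta = 0.0183

0.0183


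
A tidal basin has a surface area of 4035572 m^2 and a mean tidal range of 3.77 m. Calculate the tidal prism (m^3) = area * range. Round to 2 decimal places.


Tidal prism = Area * Tidal range
P = 4035572 * 3.77
P = 15214106.44 m^3

15214106.44


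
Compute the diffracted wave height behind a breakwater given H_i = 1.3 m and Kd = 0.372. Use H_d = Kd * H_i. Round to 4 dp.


H_d = Kd * H_i
H_d = 0.372 * 1.3
H_d = 0.4836 m

0.4836


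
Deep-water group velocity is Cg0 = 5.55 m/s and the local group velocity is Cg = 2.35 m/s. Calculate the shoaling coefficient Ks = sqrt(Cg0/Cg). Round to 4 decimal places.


Ks = sqrt(Cg0 / Cg)
Ks = sqrt(5.55 / 2.35)
Ks = sqrt(2.3617)
Ks = 1.5368

1.5368


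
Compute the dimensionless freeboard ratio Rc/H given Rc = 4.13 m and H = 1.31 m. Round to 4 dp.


Relative freeboard = Rc / H
= 4.13 / 1.31
= 3.1527

3.1527


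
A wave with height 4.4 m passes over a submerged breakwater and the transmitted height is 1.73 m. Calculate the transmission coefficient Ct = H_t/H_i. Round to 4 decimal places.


Ct = H_t / H_i
Ct = 1.73 / 4.4
Ct = 0.3932

0.3932


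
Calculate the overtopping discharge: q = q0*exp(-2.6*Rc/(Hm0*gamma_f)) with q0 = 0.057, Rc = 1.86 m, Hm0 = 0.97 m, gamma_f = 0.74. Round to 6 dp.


q = q0 * exp(-2.6 * Rc / (Hm0 * gamma_f))
Exponent = -2.6 * 1.86 / (0.97 * 0.74)
= -2.6 * 1.86 / 0.7178
= -6.737253
exp(-6.737253) = 0.001186
q = 0.057 * 0.001186
q = 0.000068 m^3/s/m

0.000068


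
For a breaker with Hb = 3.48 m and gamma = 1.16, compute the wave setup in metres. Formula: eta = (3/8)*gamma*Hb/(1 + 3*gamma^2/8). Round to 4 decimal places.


eta = (3/8) * gamma * Hb / (1 + 3*gamma^2/8)
Numerator = (3/8) * 1.16 * 3.48 = 1.513800
Denominator = 1 + 3*1.16^2/8 = 1 + 0.504600 = 1.504600
eta = 1.513800 / 1.504600
eta = 1.0061 m

1.0061


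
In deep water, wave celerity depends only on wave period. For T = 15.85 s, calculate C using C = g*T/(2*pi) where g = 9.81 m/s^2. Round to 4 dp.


We use the deep-water celerity formula:
C = g * T / (2 * pi)
C = 9.81 * 15.85 / (2 * 3.14159...)
C = 155.488500 / 6.283185
C = 24.7468 m/s

24.7468


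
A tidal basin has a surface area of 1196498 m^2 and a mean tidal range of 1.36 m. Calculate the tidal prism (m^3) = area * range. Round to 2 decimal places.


Tidal prism = Area * Tidal range
P = 1196498 * 1.36
P = 1627237.28 m^3

1627237.28


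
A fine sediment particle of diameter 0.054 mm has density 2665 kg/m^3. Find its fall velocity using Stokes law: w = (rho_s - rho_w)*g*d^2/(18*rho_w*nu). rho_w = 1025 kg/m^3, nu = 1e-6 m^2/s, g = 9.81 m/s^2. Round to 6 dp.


w = (rho_s - rho_w) * g * d^2 / (18 * rho_w * nu)
d = 0.054 mm = 0.000054 m
rho_s - rho_w = 2665 - 1025 = 1640
Numerator = 1640 * 9.81 * (0.000054)^2 = 0.000046913774
Denominator = 18 * 1025 * 1e-6 = 0.018450
w = 0.002543 m/s

0.002543


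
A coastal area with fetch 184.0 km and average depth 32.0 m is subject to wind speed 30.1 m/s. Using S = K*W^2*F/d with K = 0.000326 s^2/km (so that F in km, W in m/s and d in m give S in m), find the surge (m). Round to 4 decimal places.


S = K * W^2 * F / d
W^2 = 30.1^2 = 906.01
S = 0.000326 * 906.01 * 184.0 / 32.0
Numerator = 0.000326 * 906.01 * 184.0 = 54.346104
S = 54.346104 / 32.0 = 1.6983 m

1.6983


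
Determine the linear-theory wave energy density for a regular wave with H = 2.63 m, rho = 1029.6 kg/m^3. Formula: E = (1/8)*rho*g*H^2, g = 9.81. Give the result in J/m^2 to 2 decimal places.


E = (1/8) * rho * g * H^2
E = (1/8) * 1029.6 * 9.81 * 2.63^2
E = 0.125 * 1029.6 * 9.81 * 6.9169
E = 8732.91 J/m^2

8732.91


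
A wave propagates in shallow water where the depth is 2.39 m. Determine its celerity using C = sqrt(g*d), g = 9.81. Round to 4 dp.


Using the shallow-water approximation:
C = sqrt(g * d) = sqrt(9.81 * 2.39)
C = sqrt(23.4459)
C = 4.8421 m/s

4.8421


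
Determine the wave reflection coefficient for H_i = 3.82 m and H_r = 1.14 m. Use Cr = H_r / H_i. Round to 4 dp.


Cr = H_r / H_i
Cr = 1.14 / 3.82
Cr = 0.2984

0.2984


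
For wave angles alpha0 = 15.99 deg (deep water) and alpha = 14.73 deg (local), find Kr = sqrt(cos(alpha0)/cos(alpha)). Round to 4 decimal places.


Kr = sqrt(cos(alpha0) / cos(alpha))
cos(15.99) = 0.961310
cos(14.73) = 0.967135
Kr = sqrt(0.961310 / 0.967135)
Kr = sqrt(0.993977)
Kr = 0.9970

0.9970


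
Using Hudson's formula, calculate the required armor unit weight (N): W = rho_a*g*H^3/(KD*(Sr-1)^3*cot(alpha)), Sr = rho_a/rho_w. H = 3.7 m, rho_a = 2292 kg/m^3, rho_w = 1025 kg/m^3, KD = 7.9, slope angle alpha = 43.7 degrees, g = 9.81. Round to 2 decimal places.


Sr = rho_a / rho_w = 2292 / 1025 = 2.236098
(Sr - 1) = 1.236098
(Sr - 1)^3 = 1.888679
cot(43.7) = 1 / tan(43.7) = 1 / 0.955621 = 1.046440
Numerator = 2292 * 9.81 * 3.7^3 = 1138908.3916
Denominator = 7.9 * 1.888679 * 1.046440 = 15.613482
W = 1138908.3916 / 15.613482
W = 72943.91 N

72943.91


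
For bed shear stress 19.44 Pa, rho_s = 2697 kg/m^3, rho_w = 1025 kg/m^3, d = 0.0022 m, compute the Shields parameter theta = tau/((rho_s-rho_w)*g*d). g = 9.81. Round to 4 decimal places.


theta = tau / ((rho_s - rho_w) * g * d)
rho_s - rho_w = 2697 - 1025 = 1672
Denominator = 1672 * 9.81 * 0.0022 = 36.085104
theta = 19.44 / 36.085104
theta = 0.5387

0.5387


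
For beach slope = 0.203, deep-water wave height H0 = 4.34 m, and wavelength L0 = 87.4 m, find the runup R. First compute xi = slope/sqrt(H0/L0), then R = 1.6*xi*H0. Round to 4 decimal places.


xi = slope / sqrt(H0/L0)
H0/L0 = 4.34/87.4 = 0.049657
sqrt(0.049657) = 0.222838
xi = 0.203 / 0.222838 = 0.910976
R = 1.6 * xi * H0 = 1.6 * 0.910976 * 4.34
R = 6.3258 m

6.3258


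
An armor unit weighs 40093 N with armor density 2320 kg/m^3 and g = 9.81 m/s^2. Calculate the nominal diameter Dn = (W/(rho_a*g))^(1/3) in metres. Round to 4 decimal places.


V = W / (rho_a * g)
V = 40093 / (2320 * 9.81)
V = 40093 / 22759.20
V = 1.761617 m^3
Dn = V^(1/3) = 1.761617^(1/3)
Dn = 1.2077 m

1.2077


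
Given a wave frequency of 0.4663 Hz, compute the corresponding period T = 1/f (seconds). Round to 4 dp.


T = 1 / f
T = 1 / 0.4663
T = 2.1445 s

2.1445


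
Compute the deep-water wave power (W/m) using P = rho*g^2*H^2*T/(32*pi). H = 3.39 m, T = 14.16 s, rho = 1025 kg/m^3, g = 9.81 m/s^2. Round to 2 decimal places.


P = rho * g^2 * H^2 * T / (32 * pi)
P = 1025 * 9.81^2 * 3.39^2 * 14.16 / (32 * pi)
P = 1025 * 96.2361 * 11.4921 * 14.16 / 100.53096
P = 159670.50 W/m

159670.50


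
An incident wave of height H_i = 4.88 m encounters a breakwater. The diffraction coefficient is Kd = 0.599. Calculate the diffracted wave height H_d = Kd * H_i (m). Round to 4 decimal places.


H_d = Kd * H_i
H_d = 0.599 * 4.88
H_d = 2.9231 m

2.9231


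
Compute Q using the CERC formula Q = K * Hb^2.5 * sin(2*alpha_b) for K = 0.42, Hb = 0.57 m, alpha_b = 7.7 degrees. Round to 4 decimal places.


Q = K * Hb^2.5 * sin(2 * alpha_b)
Hb^2.5 = 0.57^2.5 = 0.245294
sin(2 * 7.7) = sin(15.4) = 0.265556
Q = 0.42 * 0.245294 * 0.265556
Q = 0.0274 m^3/s

0.0274


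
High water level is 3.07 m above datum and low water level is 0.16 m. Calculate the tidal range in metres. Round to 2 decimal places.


Tidal range = High water - Low water
Tidal range = 3.07 - (0.16)
Tidal range = 2.91 m

2.91


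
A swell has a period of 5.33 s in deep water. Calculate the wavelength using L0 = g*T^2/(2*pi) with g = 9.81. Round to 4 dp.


L0 = g * T^2 / (2 * pi)
L0 = 9.81 * 5.33^2 / (2 * pi)
L0 = 9.81 * 28.4089 / 6.28319
L0 = 278.6913 / 6.28319
L0 = 44.3551 m

44.3551


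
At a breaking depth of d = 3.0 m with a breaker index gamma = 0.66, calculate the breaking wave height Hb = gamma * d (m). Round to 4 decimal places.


Hb = gamma * d
Hb = 0.66 * 3.0
Hb = 1.9800 m

1.9800


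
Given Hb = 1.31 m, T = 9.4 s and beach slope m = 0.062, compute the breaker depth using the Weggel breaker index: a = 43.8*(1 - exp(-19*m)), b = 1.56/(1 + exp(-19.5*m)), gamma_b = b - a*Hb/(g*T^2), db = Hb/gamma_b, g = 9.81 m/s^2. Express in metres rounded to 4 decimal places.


a = 43.8 * (1 - exp(-19 * m))
exp(-19 * 0.062) = exp(-1.1780) = 0.307894
a = 43.8 * (1 - 0.307894) = 30.314247
b = 1.56 / (1 + exp(-19.5 * m))
exp(-19.5 * 0.062) = exp(-1.2090) = 0.298496
b = 1.56 / (1 + 0.298496) = 1.201390
Hb / (g * T^2) = 1.31 / (9.81 * 9.4^2) = 1.31 / 866.8116 = 0.00151129
gamma_b = b - a * Hb/(g*T^2) = 1.201390 - 30.314247 * 0.00151129 = 1.155577
db = Hb / gamma_b = 1.31 / 1.155577
db = 1.1336 m

1.1336


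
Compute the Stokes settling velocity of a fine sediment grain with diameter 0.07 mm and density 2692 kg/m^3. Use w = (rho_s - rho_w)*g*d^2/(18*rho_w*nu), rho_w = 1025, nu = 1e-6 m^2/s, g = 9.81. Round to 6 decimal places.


w = (rho_s - rho_w) * g * d^2 / (18 * rho_w * nu)
d = 0.07 mm = 0.000070 m
rho_s - rho_w = 2692 - 1025 = 1667
Numerator = 1667 * 9.81 * (0.000070)^2 = 0.000080131023
Denominator = 18 * 1025 * 1e-6 = 0.018450
w = 0.004343 m/s

0.004343


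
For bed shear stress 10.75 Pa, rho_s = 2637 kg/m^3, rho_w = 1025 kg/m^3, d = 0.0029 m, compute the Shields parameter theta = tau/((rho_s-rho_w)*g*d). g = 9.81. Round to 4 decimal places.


theta = tau / ((rho_s - rho_w) * g * d)
rho_s - rho_w = 2637 - 1025 = 1612
Denominator = 1612 * 9.81 * 0.0029 = 45.859788
theta = 10.75 / 45.859788
theta = 0.2344

0.2344


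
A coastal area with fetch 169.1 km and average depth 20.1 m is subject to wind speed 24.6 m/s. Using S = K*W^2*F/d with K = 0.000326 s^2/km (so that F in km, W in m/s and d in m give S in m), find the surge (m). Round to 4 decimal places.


S = K * W^2 * F / d
W^2 = 24.6^2 = 605.16
S = 0.000326 * 605.16 * 169.1 / 20.1
Numerator = 0.000326 * 605.16 * 169.1 = 33.360413
S = 33.360413 / 20.1 = 1.6597 m

1.6597


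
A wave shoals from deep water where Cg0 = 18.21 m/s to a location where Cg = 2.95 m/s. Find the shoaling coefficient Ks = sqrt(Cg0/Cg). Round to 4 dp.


Ks = sqrt(Cg0 / Cg)
Ks = sqrt(18.21 / 2.95)
Ks = sqrt(6.1729)
Ks = 2.4845

2.4845


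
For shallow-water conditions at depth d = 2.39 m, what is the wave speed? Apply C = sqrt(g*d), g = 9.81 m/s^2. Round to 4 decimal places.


Using the shallow-water approximation:
C = sqrt(g * d) = sqrt(9.81 * 2.39)
C = sqrt(23.4459)
C = 4.8421 m/s

4.8421


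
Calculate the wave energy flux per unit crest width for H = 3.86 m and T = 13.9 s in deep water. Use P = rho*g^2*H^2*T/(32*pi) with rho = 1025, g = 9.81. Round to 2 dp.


P = rho * g^2 * H^2 * T / (32 * pi)
P = 1025 * 9.81^2 * 3.86^2 * 13.9 / (32 * pi)
P = 1025 * 96.2361 * 14.8996 * 13.9 / 100.53096
P = 203212.98 W/m

203212.98


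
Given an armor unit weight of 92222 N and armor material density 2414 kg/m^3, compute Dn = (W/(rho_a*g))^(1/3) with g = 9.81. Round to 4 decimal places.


V = W / (rho_a * g)
V = 92222 / (2414 * 9.81)
V = 92222 / 23681.34
V = 3.894290 m^3
Dn = V^(1/3) = 3.894290^(1/3)
Dn = 1.5733 m

1.5733


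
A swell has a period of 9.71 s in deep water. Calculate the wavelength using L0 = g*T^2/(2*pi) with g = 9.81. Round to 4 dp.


L0 = g * T^2 / (2 * pi)
L0 = 9.81 * 9.71^2 / (2 * pi)
L0 = 9.81 * 94.2841 / 6.28319
L0 = 924.9270 / 6.28319
L0 = 147.2067 m

147.2067


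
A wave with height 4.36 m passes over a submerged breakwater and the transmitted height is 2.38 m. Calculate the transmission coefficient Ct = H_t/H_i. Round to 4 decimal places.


Ct = H_t / H_i
Ct = 2.38 / 4.36
Ct = 0.5459

0.5459


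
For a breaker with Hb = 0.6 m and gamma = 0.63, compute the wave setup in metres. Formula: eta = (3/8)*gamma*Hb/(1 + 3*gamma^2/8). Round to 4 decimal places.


eta = (3/8) * gamma * Hb / (1 + 3*gamma^2/8)
Numerator = (3/8) * 0.63 * 0.6 = 0.141750
Denominator = 1 + 3*0.63^2/8 = 1 + 0.148838 = 1.148838
eta = 0.141750 / 1.148838
eta = 0.1234 m

0.1234


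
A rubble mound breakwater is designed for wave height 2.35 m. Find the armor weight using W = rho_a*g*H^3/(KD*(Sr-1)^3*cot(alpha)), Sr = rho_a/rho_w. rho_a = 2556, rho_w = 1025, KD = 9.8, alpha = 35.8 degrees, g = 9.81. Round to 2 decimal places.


Sr = rho_a / rho_w = 2556 / 1025 = 2.493659
(Sr - 1) = 1.493659
(Sr - 1)^3 = 3.332376
cot(35.8) = 1 / tan(35.8) = 1 / 0.721223 = 1.386534
Numerator = 2556 * 9.81 * 2.35^3 = 325411.9098
Denominator = 9.8 * 3.332376 * 1.386534 = 45.280440
W = 325411.9098 / 45.280440
W = 7186.59 N

7186.59


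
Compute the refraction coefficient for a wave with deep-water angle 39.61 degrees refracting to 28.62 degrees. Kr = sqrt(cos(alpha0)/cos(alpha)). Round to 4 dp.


Kr = sqrt(cos(alpha0) / cos(alpha))
cos(39.61) = 0.770402
cos(28.62) = 0.877816
Kr = sqrt(0.770402 / 0.877816)
Kr = sqrt(0.877635)
Kr = 0.9368

0.9368


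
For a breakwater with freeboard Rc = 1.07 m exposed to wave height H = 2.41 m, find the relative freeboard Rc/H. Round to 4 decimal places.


Relative freeboard = Rc / H
= 1.07 / 2.41
= 0.4440

0.4440


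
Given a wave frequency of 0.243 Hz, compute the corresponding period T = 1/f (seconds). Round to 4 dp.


T = 1 / f
T = 1 / 0.243
T = 4.1152 s

4.1152


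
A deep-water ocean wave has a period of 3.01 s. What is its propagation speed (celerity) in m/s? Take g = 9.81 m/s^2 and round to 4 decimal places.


We use the deep-water celerity formula:
C = g * T / (2 * pi)
C = 9.81 * 3.01 / (2 * 3.14159...)
C = 29.528100 / 6.283185
C = 4.6995 m/s

4.6995


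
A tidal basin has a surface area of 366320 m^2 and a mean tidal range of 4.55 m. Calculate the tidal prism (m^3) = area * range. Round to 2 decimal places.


Tidal prism = Area * Tidal range
P = 366320 * 4.55
P = 1666756.00 m^3

1666756.00


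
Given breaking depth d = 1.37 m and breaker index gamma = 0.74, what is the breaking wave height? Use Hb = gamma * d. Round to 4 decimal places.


Hb = gamma * d
Hb = 0.74 * 1.37
Hb = 1.0138 m

1.0138


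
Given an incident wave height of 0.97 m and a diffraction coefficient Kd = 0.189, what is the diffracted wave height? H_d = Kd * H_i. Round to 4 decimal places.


H_d = Kd * H_i
H_d = 0.189 * 0.97
H_d = 0.1833 m

0.1833


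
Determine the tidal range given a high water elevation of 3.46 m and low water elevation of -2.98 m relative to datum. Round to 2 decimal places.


Tidal range = High water - Low water
Tidal range = 3.46 - (-2.98)
Tidal range = 6.44 m

6.44


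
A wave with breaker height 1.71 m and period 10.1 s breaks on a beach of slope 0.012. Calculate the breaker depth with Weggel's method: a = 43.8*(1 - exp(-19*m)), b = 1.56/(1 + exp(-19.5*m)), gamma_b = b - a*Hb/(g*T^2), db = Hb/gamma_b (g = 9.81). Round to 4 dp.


a = 43.8 * (1 - exp(-19 * m))
exp(-19 * 0.012) = exp(-0.2280) = 0.796124
a = 43.8 * (1 - 0.796124) = 8.929757
b = 1.56 / (1 + exp(-19.5 * m))
exp(-19.5 * 0.012) = exp(-0.2340) = 0.791362
b = 1.56 / (1 + 0.791362) = 0.870846
Hb / (g * T^2) = 1.71 / (9.81 * 10.1^2) = 1.71 / 1000.7181 = 0.00170877
gamma_b = b - a * Hb/(g*T^2) = 0.870846 - 8.929757 * 0.00170877 = 0.855587
db = Hb / gamma_b = 1.71 / 0.855587
db = 1.9986 m

1.9986


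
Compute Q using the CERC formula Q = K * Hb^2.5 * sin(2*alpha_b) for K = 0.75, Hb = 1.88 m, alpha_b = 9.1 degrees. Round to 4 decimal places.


Q = K * Hb^2.5 * sin(2 * alpha_b)
Hb^2.5 = 1.88^2.5 = 4.846125
sin(2 * 9.1) = sin(18.2) = 0.312335
Q = 0.75 * 4.846125 * 0.312335
Q = 1.1352 m^3/s

1.1352


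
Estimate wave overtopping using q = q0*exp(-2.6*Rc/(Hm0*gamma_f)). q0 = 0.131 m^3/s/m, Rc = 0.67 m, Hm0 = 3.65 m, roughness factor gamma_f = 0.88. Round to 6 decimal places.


q = q0 * exp(-2.6 * Rc / (Hm0 * gamma_f))
Exponent = -2.6 * 0.67 / (3.65 * 0.88)
= -2.6 * 0.67 / 3.2120
= -0.542341
exp(-0.542341) = 0.581386
q = 0.131 * 0.581386
q = 0.076162 m^3/s/m

0.076162


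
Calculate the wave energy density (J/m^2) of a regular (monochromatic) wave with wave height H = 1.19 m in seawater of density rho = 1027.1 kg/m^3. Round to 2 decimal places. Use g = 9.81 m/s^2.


E = (1/8) * rho * g * H^2
E = (1/8) * 1027.1 * 9.81 * 1.19^2
E = 0.125 * 1027.1 * 9.81 * 1.4161
E = 1783.55 J/m^2

1783.55


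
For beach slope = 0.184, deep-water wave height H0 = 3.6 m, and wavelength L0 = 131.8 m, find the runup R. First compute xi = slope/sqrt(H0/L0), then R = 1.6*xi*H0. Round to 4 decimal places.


xi = slope / sqrt(H0/L0)
H0/L0 = 3.6/131.8 = 0.027314
sqrt(0.027314) = 0.165270
xi = 0.184 / 0.165270 = 1.113331
R = 1.6 * xi * H0 = 1.6 * 1.113331 * 3.6
R = 6.4128 m

6.4128


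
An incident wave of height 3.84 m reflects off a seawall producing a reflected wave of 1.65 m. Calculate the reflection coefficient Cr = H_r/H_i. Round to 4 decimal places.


Cr = H_r / H_i
Cr = 1.65 / 3.84
Cr = 0.4297

0.4297


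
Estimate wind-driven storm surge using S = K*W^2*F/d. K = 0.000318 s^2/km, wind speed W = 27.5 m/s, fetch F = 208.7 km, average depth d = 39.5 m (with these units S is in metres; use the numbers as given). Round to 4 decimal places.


S = K * W^2 * F / d
W^2 = 27.5^2 = 756.25
S = 0.000318 * 756.25 * 208.7 / 39.5
Numerator = 0.000318 * 756.25 * 208.7 = 50.189741
S = 50.189741 / 39.5 = 1.2706 m

1.2706


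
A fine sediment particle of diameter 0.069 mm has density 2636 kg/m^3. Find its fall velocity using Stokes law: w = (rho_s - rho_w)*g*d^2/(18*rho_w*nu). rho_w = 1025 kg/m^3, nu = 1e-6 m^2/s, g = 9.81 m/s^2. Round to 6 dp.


w = (rho_s - rho_w) * g * d^2 / (18 * rho_w * nu)
d = 0.069 mm = 0.000069 m
rho_s - rho_w = 2636 - 1025 = 1611
Numerator = 1611 * 9.81 * (0.000069)^2 = 0.000075242416
Denominator = 18 * 1025 * 1e-6 = 0.018450
w = 0.004078 m/s

0.004078


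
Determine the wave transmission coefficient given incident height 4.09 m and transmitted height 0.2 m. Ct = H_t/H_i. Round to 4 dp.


Ct = H_t / H_i
Ct = 0.2 / 4.09
Ct = 0.0489

0.0489


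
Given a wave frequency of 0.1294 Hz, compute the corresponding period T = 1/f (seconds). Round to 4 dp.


T = 1 / f
T = 1 / 0.1294
T = 7.7280 s

7.7280


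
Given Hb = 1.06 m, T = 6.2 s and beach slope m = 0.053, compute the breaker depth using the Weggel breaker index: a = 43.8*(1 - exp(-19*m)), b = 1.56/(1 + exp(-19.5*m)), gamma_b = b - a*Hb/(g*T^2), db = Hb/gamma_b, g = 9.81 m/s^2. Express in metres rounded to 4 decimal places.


a = 43.8 * (1 - exp(-19 * m))
exp(-19 * 0.053) = exp(-1.0070) = 0.365313
a = 43.8 * (1 - 0.365313) = 27.799278
b = 1.56 / (1 + exp(-19.5 * m))
exp(-19.5 * 0.053) = exp(-1.0335) = 0.355760
b = 1.56 / (1 + 0.355760) = 1.150646
Hb / (g * T^2) = 1.06 / (9.81 * 6.2^2) = 1.06 / 377.0964 = 0.00281095
gamma_b = b - a * Hb/(g*T^2) = 1.150646 - 27.799278 * 0.00281095 = 1.072504
db = Hb / gamma_b = 1.06 / 1.072504
db = 0.9883 m

0.9883


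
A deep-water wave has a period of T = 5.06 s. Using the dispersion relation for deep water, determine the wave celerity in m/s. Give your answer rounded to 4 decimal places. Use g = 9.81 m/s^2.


We use the deep-water celerity formula:
C = g * T / (2 * pi)
C = 9.81 * 5.06 / (2 * 3.14159...)
C = 49.638600 / 6.283185
C = 7.9002 m/s

7.9002


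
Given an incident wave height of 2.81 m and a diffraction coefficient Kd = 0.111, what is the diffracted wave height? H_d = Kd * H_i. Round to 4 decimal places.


H_d = Kd * H_i
H_d = 0.111 * 2.81
H_d = 0.3119 m

0.3119


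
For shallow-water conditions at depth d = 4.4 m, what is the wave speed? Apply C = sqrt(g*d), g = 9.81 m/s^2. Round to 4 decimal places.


Using the shallow-water approximation:
C = sqrt(g * d) = sqrt(9.81 * 4.4)
C = sqrt(43.1640)
C = 6.5699 m/s

6.5699


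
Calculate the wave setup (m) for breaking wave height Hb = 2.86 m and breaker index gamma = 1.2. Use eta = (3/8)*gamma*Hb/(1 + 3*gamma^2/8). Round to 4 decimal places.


eta = (3/8) * gamma * Hb / (1 + 3*gamma^2/8)
Numerator = (3/8) * 1.2 * 2.86 = 1.287000
Denominator = 1 + 3*1.2^2/8 = 1 + 0.540000 = 1.540000
eta = 1.287000 / 1.540000
eta = 0.8357 m

0.8357


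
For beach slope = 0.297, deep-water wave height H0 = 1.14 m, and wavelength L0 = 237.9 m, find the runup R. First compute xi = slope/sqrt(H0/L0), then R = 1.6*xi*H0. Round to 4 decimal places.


xi = slope / sqrt(H0/L0)
H0/L0 = 1.14/237.9 = 0.004792
sqrt(0.004792) = 0.069224
xi = 0.297 / 0.069224 = 4.290434
R = 1.6 * xi * H0 = 1.6 * 4.290434 * 1.14
R = 7.8258 m

7.8258


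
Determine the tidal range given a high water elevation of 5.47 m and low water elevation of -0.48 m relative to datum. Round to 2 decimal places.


Tidal range = High water - Low water
Tidal range = 5.47 - (-0.48)
Tidal range = 5.95 m

5.95


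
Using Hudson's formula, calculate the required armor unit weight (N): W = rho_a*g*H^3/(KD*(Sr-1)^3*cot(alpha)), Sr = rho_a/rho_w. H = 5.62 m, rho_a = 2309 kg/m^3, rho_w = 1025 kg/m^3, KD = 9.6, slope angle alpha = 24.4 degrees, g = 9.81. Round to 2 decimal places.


Sr = rho_a / rho_w = 2309 / 1025 = 2.252683
(Sr - 1) = 1.252683
(Sr - 1)^3 = 1.965728
cot(24.4) = 1 / tan(24.4) = 1 / 0.453620 = 2.204488
Numerator = 2309 * 9.81 * 5.62^3 = 4020702.0098
Denominator = 9.6 * 1.965728 * 2.204488 = 41.600869
W = 4020702.0098 / 41.600869
W = 96649.47 N

96649.47


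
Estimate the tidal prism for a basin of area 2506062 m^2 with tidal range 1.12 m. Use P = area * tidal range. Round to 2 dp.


Tidal prism = Area * Tidal range
P = 2506062 * 1.12
P = 2806789.44 m^3

2806789.44


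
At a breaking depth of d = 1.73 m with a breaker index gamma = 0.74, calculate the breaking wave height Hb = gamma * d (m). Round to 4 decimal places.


Hb = gamma * d
Hb = 0.74 * 1.73
Hb = 1.2802 m

1.2802


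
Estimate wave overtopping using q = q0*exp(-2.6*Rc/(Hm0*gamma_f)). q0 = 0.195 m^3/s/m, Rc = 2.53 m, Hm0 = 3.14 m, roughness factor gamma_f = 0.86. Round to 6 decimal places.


q = q0 * exp(-2.6 * Rc / (Hm0 * gamma_f))
Exponent = -2.6 * 2.53 / (3.14 * 0.86)
= -2.6 * 2.53 / 2.7004
= -2.435935
exp(-2.435935) = 0.087516
q = 0.195 * 0.087516
q = 0.017066 m^3/s/m

0.017066


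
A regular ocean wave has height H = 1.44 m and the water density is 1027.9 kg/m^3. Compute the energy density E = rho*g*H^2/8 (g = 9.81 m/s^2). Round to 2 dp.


E = (1/8) * rho * g * H^2
E = (1/8) * 1027.9 * 9.81 * 1.44^2
E = 0.125 * 1027.9 * 9.81 * 2.0736
E = 2613.69 J/m^2

2613.69


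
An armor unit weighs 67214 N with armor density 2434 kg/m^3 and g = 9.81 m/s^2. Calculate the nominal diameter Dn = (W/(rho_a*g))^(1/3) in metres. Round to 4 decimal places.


V = W / (rho_a * g)
V = 67214 / (2434 * 9.81)
V = 67214 / 23877.54
V = 2.814947 m^3
Dn = V^(1/3) = 2.814947^(1/3)
Dn = 1.4120 m

1.4120


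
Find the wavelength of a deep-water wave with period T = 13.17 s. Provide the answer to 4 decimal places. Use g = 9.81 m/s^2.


L0 = g * T^2 / (2 * pi)
L0 = 9.81 * 13.17^2 / (2 * pi)
L0 = 9.81 * 173.4489 / 6.28319
L0 = 1701.5337 / 6.28319
L0 = 270.8075 m

270.8075


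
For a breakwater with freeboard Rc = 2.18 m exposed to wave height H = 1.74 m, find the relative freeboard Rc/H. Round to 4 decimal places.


Relative freeboard = Rc / H
= 2.18 / 1.74
= 1.2529

1.2529


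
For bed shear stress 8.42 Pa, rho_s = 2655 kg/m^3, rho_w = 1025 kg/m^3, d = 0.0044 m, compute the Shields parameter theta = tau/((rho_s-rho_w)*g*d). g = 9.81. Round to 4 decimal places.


theta = tau / ((rho_s - rho_w) * g * d)
rho_s - rho_w = 2655 - 1025 = 1630
Denominator = 1630 * 9.81 * 0.0044 = 70.357320
theta = 8.42 / 70.357320
theta = 0.1197

0.1197


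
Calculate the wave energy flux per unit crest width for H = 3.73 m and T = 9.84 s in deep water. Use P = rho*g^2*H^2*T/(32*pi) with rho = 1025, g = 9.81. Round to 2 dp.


P = rho * g^2 * H^2 * T / (32 * pi)
P = 1025 * 9.81^2 * 3.73^2 * 9.84 / (32 * pi)
P = 1025 * 96.2361 * 13.9129 * 9.84 / 100.53096
P = 134330.55 W/m

134330.55


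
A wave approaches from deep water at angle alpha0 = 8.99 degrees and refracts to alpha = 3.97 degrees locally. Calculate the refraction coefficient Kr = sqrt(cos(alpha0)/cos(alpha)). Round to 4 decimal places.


Kr = sqrt(cos(alpha0) / cos(alpha))
cos(8.99) = 0.987716
cos(3.97) = 0.997600
Kr = sqrt(0.987716 / 0.997600)
Kr = sqrt(0.990091)
Kr = 0.9950

0.9950


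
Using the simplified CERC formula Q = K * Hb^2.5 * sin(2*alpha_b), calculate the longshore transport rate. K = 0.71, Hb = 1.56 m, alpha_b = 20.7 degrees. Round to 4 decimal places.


Q = K * Hb^2.5 * sin(2 * alpha_b)
Hb^2.5 = 1.56^2.5 = 3.039565
sin(2 * 20.7) = sin(41.4) = 0.661312
Q = 0.71 * 3.039565 * 0.661312
Q = 1.4272 m^3/s

1.4272
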